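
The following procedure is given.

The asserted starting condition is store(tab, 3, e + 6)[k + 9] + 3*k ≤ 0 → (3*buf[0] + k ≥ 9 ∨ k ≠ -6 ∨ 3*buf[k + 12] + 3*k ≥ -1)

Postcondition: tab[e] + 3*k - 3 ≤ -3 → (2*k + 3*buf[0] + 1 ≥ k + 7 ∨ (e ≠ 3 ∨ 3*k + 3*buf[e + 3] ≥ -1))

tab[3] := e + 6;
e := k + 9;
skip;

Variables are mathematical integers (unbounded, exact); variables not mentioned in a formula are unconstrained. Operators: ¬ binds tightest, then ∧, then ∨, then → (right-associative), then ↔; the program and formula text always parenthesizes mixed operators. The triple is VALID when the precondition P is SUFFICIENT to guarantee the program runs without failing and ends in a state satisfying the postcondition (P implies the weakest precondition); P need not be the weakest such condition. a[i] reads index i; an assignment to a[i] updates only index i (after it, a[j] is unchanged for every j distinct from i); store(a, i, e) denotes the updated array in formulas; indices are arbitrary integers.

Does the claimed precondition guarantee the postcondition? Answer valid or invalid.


Working backward. After the program, the postcondition tab[e] + 3*k - 3 ≤ -3 → (2*k + 3*buf[0] + 1 ≥ k + 7 ∨ (e ≠ 3 ∨ 3*k + 3*buf[e + 3] ≥ -1)) must hold; in canonical form it is tab[e] + 3*k ≤ 0 → (3*buf[0] + k ≥ 6 ∨ e ≠ 3 ∨ 3*buf[e + 3] + 3*k ≥ -1).
Before skip: tab[e] + 3*k ≤ 0 → (3*buf[0] + k ≥ 6 ∨ e ≠ 3 ∨ 3*buf[e + 3] + 3*k ≥ -1)
Before e := k + 9: tab[k + 9] + 3*k ≤ 0 → (3*buf[0] + k ≥ 6 ∨ k ≠ -6 ∨ 3*buf[k + 12] + 3*k ≥ -1)
Before tab[3] := e + 6: store(tab, 3, e + 6)[k + 9] + 3*k ≤ 0 → (3*buf[0] + k ≥ 6 ∨ k ≠ -6 ∨ 3*buf[k + 12] + 3*k ≥ -1)
The weakest precondition is store(tab, 3, e + 6)[k + 9] + 3*k ≤ 0 → (3*buf[0] + k ≥ 6 ∨ k ≠ -6 ∨ 3*buf[k + 12] + 3*k ≥ -1).
Check whether store(tab, 3, e + 6)[k + 9] + 3*k ≤ 0 → (3*buf[0] + k ≥ 9 ∨ k ≠ -6 ∨ 3*buf[k + 12] + 3*k ≥ -1) implies it.
Every state satisfying the precondition satisfies the weakest precondition: the implication holds.
Answer: valid


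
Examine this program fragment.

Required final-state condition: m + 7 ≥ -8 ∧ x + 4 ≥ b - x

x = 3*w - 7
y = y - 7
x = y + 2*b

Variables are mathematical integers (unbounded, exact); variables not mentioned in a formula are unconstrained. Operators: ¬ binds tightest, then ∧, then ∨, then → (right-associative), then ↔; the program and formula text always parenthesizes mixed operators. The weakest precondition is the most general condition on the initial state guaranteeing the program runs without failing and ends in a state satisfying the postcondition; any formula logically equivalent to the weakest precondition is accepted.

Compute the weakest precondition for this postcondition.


Working backward. After the program, the postcondition m + 7 ≥ -8 ∧ x + 4 ≥ b - x must hold; in canonical form it is m ≥ -15 ∧ 2*x ≥ b - 4.
Before x := y + 2*b: m ≥ -15 ∧ 3*b + 2*y ≥ -4
Before y := y - 7: m ≥ -15 ∧ 3*b + 2*y ≥ 10
Before x := 3*w - 7: m ≥ -15 ∧ 3*b + 2*y ≥ 10
Answer: WP = m ≥ -15 ∧ 3*b + 2*y ≥ 10


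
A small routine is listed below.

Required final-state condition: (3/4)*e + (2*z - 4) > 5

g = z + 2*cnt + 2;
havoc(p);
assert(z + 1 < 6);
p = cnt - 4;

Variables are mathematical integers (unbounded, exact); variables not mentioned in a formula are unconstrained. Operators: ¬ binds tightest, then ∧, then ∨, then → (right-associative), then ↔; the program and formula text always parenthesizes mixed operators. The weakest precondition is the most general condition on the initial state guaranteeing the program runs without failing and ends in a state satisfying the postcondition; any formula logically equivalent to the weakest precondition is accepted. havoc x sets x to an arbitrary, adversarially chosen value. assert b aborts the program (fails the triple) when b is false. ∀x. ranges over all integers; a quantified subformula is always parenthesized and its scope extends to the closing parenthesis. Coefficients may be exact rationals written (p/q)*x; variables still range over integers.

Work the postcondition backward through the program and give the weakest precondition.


Working backward. After the program, the postcondition (3/4)*e + (2*z - 4) > 5 must hold; in canonical form it is (3/4)*e + 2*z > 9.
Before p := cnt - 4: (3/4)*e + 2*z > 9
Before assert z + 1 < 6: z < 5 ∧ (3/4)*e + 2*z > 9
Before havoc p: z < 5 ∧ (3/4)*e + 2*z > 9
Before g := z + 2*cnt + 2: z < 5 ∧ (3/4)*e + 2*z > 9
Answer: WP = z < 5 ∧ (3/4)*e + 2*z > 9


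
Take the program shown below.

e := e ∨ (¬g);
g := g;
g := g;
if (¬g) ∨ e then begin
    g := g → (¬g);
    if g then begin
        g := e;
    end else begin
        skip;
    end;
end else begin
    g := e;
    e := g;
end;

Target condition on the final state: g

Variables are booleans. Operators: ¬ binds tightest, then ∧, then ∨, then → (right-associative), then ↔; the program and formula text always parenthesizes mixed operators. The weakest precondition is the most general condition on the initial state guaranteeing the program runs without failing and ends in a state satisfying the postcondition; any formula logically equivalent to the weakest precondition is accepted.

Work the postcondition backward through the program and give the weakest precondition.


Working backward. After the program, g must hold.
Then branch requires ((g → (¬g)) → e) ∧ ((¬(g → (¬g))) → (g → (¬g))); else branch requires e.
Before the if: (((¬g) ∨ e) → (((g → (¬g)) → e) ∧ ((¬(g → (¬g))) → (g → (¬g))))) ∧ ((¬((¬g) ∨ e)) → e)
Before g := g: (((¬g) ∨ e) → (((g → (¬g)) → e) ∧ ((¬(g → (¬g))) → (g → (¬g))))) ∧ ((¬((¬g) ∨ e)) → e)
Before g := g: (((¬g) ∨ e) → (((g → (¬g)) → e) ∧ ((¬(g → (¬g))) → (g → (¬g))))) ∧ ((¬((¬g) ∨ e)) → e)
Before e := e ∨ (¬g): (((¬g) ∨ e) → (((g → (¬g)) → (e ∨ (¬g))) ∧ ((¬(g → (¬g))) → (g → (¬g))))) ∧ ((¬((¬g) ∨ e)) → (e ∨ (¬g)))
Answer: WP = (((¬g) ∨ e) → (((g → (¬g)) → (e ∨ (¬g))) ∧ ((¬(g → (¬g))) → (g → (¬g))))) ∧ ((¬((¬g) ∨ e)) → (e ∨ (¬g)))


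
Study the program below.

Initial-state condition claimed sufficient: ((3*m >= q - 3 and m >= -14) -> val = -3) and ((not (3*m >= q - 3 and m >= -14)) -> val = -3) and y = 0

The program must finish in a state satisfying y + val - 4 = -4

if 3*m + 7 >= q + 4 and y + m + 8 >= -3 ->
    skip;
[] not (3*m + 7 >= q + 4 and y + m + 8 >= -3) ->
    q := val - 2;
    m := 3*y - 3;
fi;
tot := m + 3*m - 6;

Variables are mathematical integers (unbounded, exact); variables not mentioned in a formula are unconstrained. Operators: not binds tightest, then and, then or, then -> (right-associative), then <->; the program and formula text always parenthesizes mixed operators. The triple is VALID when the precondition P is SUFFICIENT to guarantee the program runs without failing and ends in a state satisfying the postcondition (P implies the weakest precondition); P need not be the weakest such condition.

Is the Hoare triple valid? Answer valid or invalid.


Working backward. After the program, the postcondition y + val - 4 = -4 must hold; in canonical form it is val + y = 0.
Before tot := m + 3*m - 6: val + y = 0
Then branch requires val + y = 0; else branch requires val + y = 0.
Before the if: ((3*m >= q - 3 and m + y >= -11) -> val + y = 0) and ((not (3*m >= q - 3 and m + y >= -11)) -> val + y = 0)
The weakest precondition is ((3*m >= q - 3 and m + y >= -11) -> val + y = 0) and ((not (3*m >= q - 3 and m + y >= -11)) -> val + y = 0).
Check whether ((3*m >= q - 3 and m >= -14) -> val = -3) and ((not (3*m >= q - 3 and m >= -14)) -> val = -3) and y = 0 implies it.
Countermodel: at the initial state m = 0, q = 3, val = -3, y = 0, the precondition holds but the weakest precondition fails.
Answer: invalid


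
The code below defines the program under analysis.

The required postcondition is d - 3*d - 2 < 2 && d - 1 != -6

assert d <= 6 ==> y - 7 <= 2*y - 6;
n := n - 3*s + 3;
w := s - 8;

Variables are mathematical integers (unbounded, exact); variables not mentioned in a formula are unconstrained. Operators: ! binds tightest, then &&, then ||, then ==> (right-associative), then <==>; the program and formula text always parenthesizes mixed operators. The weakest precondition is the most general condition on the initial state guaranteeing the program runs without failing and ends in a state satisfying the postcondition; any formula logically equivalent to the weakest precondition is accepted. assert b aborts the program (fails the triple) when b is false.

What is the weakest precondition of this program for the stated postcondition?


Working backward. After the program, the postcondition d - 3*d - 2 < 2 && d - 1 != -6 must hold; in canonical form it is 2*d > -4 && d != -5.
Before w := s - 8: 2*d > -4 && d != -5
Before n := n - 3*s + 3: 2*d > -4 && d != -5
Before assert d <= 6 ==> y - 7 <= 2*y - 6: (d <= 6 ==> y >= -1) && 2*d > -4 && d != -5
Answer: WP = (d <= 6 ==> y >= -1) && 2*d > -4 && d != -5


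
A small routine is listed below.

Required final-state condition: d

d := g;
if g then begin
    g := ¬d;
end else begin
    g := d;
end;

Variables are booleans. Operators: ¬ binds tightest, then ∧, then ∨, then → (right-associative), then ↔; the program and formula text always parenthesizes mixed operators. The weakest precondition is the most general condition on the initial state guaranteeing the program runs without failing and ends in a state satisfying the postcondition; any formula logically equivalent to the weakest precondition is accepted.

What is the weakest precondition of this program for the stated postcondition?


Working backward. After the program, d must hold.
Then branch requires d; else branch requires d.
Before the if: (g → d) ∧ ((¬g) → d)
Before d := g: (¬g) → g
Answer: WP = (¬g) → g


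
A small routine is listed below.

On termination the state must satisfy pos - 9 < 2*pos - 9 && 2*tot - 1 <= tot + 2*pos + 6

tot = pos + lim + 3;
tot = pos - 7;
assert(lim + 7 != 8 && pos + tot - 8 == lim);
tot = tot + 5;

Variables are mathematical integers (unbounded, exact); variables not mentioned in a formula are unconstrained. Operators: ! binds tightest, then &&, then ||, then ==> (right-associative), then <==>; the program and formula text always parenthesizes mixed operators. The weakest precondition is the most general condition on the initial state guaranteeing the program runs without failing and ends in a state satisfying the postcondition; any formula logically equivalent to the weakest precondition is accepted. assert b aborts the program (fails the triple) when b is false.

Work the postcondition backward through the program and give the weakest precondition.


Working backward. After the program, the postcondition pos - 9 < 2*pos - 9 && 2*tot - 1 <= tot + 2*pos + 6 must hold; in canonical form it is pos > 0 && tot <= 2*pos + 7.
Before tot := tot + 5: pos > 0 && tot <= 2*pos + 2
Before assert lim + 7 != 8 && pos + tot - 8 == lim: lim != 1 && pos + tot == lim + 8 && pos > 0 && tot <= 2*pos + 2
Before tot := pos - 7: lim != 1 && 2*pos == lim + 15 && pos > 0 && pos >= -9
Before tot := pos + lim + 3: lim != 1 && 2*pos == lim + 15 && pos > 0 && pos >= -9
Answer: WP = lim != 1 && 2*pos == lim + 15 && pos > 0 && pos >= -9


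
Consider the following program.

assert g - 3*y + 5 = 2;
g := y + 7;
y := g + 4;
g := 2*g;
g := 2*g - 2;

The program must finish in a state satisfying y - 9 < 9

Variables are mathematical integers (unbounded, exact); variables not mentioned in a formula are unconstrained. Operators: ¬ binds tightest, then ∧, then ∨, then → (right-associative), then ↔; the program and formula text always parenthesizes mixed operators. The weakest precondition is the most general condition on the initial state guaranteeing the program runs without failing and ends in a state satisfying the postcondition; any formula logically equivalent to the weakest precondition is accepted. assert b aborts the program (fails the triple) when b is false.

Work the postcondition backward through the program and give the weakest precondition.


Working backward. After the program, the postcondition y - 9 < 9 must hold; in canonical form it is y < 18.
Before g := 2*g - 2: y < 18
Before g := 2*g: y < 18
Before y := g + 4: g < 14
Before g := y + 7: y < 7
Before assert g - 3*y + 5 = 2: g = 3*y - 3 ∧ y < 7
Answer: WP = g = 3*y - 3 ∧ y < 7


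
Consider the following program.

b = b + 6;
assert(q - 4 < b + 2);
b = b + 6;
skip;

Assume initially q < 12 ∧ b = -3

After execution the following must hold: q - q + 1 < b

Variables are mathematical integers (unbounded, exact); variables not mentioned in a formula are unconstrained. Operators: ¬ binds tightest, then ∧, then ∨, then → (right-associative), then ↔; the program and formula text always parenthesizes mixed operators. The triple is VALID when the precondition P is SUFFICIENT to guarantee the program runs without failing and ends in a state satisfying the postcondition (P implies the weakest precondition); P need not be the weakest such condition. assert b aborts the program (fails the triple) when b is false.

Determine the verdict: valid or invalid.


Working backward. After the program, the postcondition q - q + 1 < b must hold; in canonical form it is b > 1.
Before skip: b > 1
Before b := b + 6: b > -5
Before assert q - 4 < b + 2: q < b + 6 ∧ b > -5
Before b := b + 6: q < b + 12 ∧ b > -11
The weakest precondition is q < b + 12 ∧ b > -11.
Check whether q < 12 ∧ b = -3 implies it.
Countermodel: at the initial state b = -3, q = 9, the precondition holds but the weakest precondition fails.
Answer: invalid


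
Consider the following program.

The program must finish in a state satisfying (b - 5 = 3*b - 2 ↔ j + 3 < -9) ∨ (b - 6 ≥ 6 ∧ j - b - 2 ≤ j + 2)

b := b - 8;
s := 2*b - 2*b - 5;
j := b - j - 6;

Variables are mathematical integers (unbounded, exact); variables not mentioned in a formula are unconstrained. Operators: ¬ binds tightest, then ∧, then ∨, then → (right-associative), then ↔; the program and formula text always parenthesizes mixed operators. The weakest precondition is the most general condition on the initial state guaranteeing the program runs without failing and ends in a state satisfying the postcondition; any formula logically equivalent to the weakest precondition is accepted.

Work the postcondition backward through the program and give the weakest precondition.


Working backward. After the program, the postcondition (b - 5 = 3*b - 2 ↔ j + 3 < -9) ∨ (b - 6 ≥ 6 ∧ j - b - 2 ≤ j + 2) must hold; in canonical form it is (2*b = -3 ↔ j < -12) ∨ (b ≥ 12 ∧ b ≥ -4).
Before j := b - j - 6: (2*b = -3 ↔ b < j - 6) ∨ (b ≥ 12 ∧ b ≥ -4)
Before s := 2*b - 2*b - 5: (2*b = -3 ↔ b < j - 6) ∨ (b ≥ 12 ∧ b ≥ -4)
Before b := b - 8: (2*b = 13 ↔ b < j + 2) ∨ (b ≥ 20 ∧ b ≥ 4)
Answer: WP = (2*b = 13 ↔ b < j + 2) ∨ (b ≥ 20 ∧ b ≥ 4)


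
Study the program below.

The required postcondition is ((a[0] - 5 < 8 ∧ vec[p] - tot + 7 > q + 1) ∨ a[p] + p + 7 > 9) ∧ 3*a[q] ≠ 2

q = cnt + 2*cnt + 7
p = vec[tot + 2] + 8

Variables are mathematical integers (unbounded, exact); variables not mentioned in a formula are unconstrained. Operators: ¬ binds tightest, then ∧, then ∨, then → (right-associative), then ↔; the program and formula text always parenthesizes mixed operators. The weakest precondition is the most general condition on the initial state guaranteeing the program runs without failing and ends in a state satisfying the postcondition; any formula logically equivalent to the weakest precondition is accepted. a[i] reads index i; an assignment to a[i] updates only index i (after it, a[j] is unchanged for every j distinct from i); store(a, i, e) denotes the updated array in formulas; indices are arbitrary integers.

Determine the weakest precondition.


Working backward. After the program, the postcondition ((a[0] - 5 < 8 ∧ vec[p] - tot + 7 > q + 1) ∨ a[p] + p + 7 > 9) ∧ 3*a[q] ≠ 2 must hold; in canonical form it is ((a[0] < 13 ∧ vec[p] > q + tot - 6) ∨ a[p] + p > 2) ∧ 3*a[q] ≠ 2.
Before p := vec[tot + 2] + 8: ((a[0] < 13 ∧ vec[vec[tot + 2] + 8] > q + tot - 6) ∨ a[vec[tot + 2] + 8] + vec[tot + 2] > -6) ∧ 3*a[q] ≠ 2
Before q := cnt + 2*cnt + 7: ((a[0] < 13 ∧ vec[vec[tot + 2] + 8] > 3*cnt + tot + 1) ∨ a[vec[tot + 2] + 8] + vec[tot + 2] > -6) ∧ 3*a[3*cnt + 7] ≠ 2
Answer: WP = ((a[0] < 13 ∧ vec[vec[tot + 2] + 8] > 3*cnt + tot + 1) ∨ a[vec[tot + 2] + 8] + vec[tot + 2] > -6) ∧ 3*a[3*cnt + 7] ≠ 2


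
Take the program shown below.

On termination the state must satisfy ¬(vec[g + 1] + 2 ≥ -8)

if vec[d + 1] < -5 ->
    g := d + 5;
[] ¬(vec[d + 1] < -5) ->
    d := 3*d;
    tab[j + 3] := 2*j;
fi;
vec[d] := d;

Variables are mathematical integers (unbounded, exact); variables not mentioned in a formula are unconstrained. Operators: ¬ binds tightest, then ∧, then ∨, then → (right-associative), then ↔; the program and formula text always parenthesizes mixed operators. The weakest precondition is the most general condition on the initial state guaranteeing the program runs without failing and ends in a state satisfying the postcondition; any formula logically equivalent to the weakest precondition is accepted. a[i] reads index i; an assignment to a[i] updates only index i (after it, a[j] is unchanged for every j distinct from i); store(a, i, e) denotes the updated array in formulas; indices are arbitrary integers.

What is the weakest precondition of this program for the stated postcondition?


Working backward. After the program, the postcondition ¬(vec[g + 1] + 2 ≥ -8) must hold; in canonical form it is ¬(vec[g + 1] ≥ -10).
Before vec[d] := d: ¬(store(vec, d, d)[g + 1] ≥ -10)
Then branch requires ¬(store(vec, d, d)[d + 6] ≥ -10); else branch requires ¬(store(vec, 3*d, 3*d)[g + 1] ≥ -10).
Before the if: (vec[d + 1] < -5 → (¬(store(vec, d, d)[d + 6] ≥ -10))) ∧ ((¬(vec[d + 1] < -5)) → (¬(store(vec, 3*d, 3*d)[g + 1] ≥ -10)))
Answer: WP = (vec[d + 1] < -5 → (¬(store(vec, d, d)[d + 6] ≥ -10))) ∧ ((¬(vec[d + 1] < -5)) → (¬(store(vec, 3*d, 3*d)[g + 1] ≥ -10)))


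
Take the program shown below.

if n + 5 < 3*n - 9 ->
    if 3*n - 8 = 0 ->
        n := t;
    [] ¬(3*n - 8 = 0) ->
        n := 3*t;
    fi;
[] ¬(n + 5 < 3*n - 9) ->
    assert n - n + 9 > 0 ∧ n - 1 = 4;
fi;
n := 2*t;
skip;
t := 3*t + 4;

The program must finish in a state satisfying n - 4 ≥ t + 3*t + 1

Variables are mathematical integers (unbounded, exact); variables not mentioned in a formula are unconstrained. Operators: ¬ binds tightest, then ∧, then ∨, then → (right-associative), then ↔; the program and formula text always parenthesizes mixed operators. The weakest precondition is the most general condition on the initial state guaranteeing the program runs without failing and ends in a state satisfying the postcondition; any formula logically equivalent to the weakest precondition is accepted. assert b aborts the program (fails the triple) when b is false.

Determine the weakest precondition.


Working backward. After the program, the postcondition n - 4 ≥ t + 3*t + 1 must hold; in canonical form it is n ≥ 4*t + 5.
Before t := 3*t + 4: n ≥ 12*t + 21
Before skip: n ≥ 12*t + 21
Before n := 2*t: 10*t ≤ -21
Then branch requires (3*n = 8 → 10*t ≤ -21) ∧ ((¬(3*n = 8)) → 10*t ≤ -21); else branch requires n = 5 ∧ 10*t ≤ -21.
Before the if: (2*n > 14 → ((3*n = 8 → 10*t ≤ -21) ∧ ((¬(3*n = 8)) → 10*t ≤ -21))) ∧ ((¬(2*n > 14)) → (n = 5 ∧ 10*t ≤ -21))
Answer: WP = (2*n > 14 → ((3*n = 8 → 10*t ≤ -21) ∧ ((¬(3*n = 8)) → 10*t ≤ -21))) ∧ ((¬(2*n > 14)) → (n = 5 ∧ 10*t ≤ -21))


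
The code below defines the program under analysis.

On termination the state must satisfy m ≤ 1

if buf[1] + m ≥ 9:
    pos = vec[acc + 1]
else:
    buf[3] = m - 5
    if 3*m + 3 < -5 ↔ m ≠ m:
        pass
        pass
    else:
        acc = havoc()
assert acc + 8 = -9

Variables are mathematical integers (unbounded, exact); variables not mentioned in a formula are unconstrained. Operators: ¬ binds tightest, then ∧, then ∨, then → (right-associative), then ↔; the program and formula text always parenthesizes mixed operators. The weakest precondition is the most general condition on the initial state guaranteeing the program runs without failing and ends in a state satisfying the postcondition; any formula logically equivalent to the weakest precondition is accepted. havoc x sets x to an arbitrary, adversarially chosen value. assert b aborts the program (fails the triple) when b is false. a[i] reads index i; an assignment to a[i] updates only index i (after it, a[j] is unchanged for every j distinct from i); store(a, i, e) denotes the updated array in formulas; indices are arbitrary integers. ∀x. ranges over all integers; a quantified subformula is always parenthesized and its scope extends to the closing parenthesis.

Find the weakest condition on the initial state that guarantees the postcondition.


Working backward. After the program, m ≤ 1 must hold.
Before assert acc + 8 = -9: acc = -17 ∧ m ≤ 1
Then branch requires acc = -17 ∧ m ≤ 1; else branch requires ((¬(3*m < -8)) → (acc = -17 ∧ m ≤ 1)) ∧ (3*m < -8 → (∀acc_1. (acc_1 = -17 ∧ m ≤ 1))).
Before the if: (buf[1] + m ≥ 9 → (acc = -17 ∧ m ≤ 1)) ∧ ((¬(buf[1] + m ≥ 9)) → (((¬(3*m < -8)) → (acc = -17 ∧ m ≤ 1)) ∧ (3*m < -8 → (∀acc_1. (acc_1 = -17 ∧ m ≤ 1)))))
Answer: WP = (buf[1] + m ≥ 9 → (acc = -17 ∧ m ≤ 1)) ∧ ((¬(buf[1] + m ≥ 9)) → (((¬(3*m < -8)) → (acc = -17 ∧ m ≤ 1)) ∧ (3*m < -8 → (∀acc_1. (acc_1 = -17 ∧ m ≤ 1)))))


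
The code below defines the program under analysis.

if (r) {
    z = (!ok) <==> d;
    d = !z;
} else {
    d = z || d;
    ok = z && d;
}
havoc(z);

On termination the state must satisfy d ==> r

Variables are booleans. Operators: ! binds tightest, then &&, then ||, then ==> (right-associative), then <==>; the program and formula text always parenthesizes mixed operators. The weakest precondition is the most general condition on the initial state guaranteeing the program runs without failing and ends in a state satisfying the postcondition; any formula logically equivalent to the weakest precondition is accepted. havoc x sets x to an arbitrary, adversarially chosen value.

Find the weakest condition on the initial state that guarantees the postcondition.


Working backward. After the program, d ==> r must hold.
Before havoc z: d ==> r
Then branch requires (!((!ok) <==> d)) ==> r; else branch requires (z || d) ==> r.
Before the if: (r ==> ((!((!ok) <==> d)) ==> r)) && ((!r) ==> ((z || d) ==> r))
Answer: WP = (r ==> ((!((!ok) <==> d)) ==> r)) && ((!r) ==> ((z || d) ==> r))


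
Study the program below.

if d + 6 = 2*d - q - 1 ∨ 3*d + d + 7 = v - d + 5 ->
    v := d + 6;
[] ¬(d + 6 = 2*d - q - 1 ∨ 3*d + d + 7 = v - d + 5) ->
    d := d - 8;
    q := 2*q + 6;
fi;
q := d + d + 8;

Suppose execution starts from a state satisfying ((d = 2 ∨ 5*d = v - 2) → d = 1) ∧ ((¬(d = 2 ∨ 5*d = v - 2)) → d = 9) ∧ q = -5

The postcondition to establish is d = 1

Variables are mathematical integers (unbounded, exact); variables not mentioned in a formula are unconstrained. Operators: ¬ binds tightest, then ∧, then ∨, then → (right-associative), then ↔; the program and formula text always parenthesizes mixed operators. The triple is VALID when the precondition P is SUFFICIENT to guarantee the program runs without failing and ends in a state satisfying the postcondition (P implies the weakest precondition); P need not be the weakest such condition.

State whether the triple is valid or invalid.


Working backward. After the program, d = 1 must hold.
Before q := d + d + 8: d = 1
Then branch requires d = 1; else branch requires d = 9.
Before the if: ((q = d - 7 ∨ 5*d = v - 2) → d = 1) ∧ ((¬(q = d - 7 ∨ 5*d = v - 2)) → d = 9)
The weakest precondition is ((q = d - 7 ∨ 5*d = v - 2) → d = 1) ∧ ((¬(q = d - 7 ∨ 5*d = v - 2)) → d = 9).
Check whether ((d = 2 ∨ 5*d = v - 2) → d = 1) ∧ ((¬(d = 2 ∨ 5*d = v - 2)) → d = 9) ∧ q = -5 implies it.
Every state satisfying the precondition satisfies the weakest precondition: the implication holds.
Answer: valid


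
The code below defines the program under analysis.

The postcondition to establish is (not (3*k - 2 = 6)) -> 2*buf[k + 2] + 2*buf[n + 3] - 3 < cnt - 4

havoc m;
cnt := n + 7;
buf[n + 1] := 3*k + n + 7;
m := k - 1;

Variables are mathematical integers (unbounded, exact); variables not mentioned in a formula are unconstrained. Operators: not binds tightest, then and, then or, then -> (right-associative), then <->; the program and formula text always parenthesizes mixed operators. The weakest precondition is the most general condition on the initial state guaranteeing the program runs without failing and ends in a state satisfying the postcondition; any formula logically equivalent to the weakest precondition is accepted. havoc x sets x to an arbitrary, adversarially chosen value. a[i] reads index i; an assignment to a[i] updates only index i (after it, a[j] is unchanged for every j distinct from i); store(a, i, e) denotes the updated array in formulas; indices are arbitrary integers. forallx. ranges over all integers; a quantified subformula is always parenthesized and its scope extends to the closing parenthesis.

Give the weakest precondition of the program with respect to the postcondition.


Working backward. After the program, the postcondition (not (3*k - 2 = 6)) -> 2*buf[k + 2] + 2*buf[n + 3] - 3 < cnt - 4 must hold; in canonical form it is (not (3*k = 8)) -> 2*buf[k + 2] + 2*buf[n + 3] < cnt - 1.
Before m := k - 1: (not (3*k = 8)) -> 2*buf[k + 2] + 2*buf[n + 3] < cnt - 1
Before buf[n + 1] := 3*k + n + 7: (not (3*k = 8)) -> 2*store(buf, n + 1, 3*k + n + 7)[k + 2] + 2*store(buf, n + 1, 3*k + n + 7)[n + 3] < cnt - 1
Before cnt := n + 7: (not (3*k = 8)) -> 2*store(buf, n + 1, 3*k + n + 7)[k + 2] + 2*store(buf, n + 1, 3*k + n + 7)[n + 3] < n + 6
Before havoc m: (not (3*k = 8)) -> 2*store(buf, n + 1, 3*k + n + 7)[k + 2] + 2*store(buf, n + 1, 3*k + n + 7)[n + 3] < n + 6
Answer: WP = (not (3*k = 8)) -> 2*store(buf, n + 1, 3*k + n + 7)[k + 2] + 2*store(buf, n + 1, 3*k + n + 7)[n + 3] < n + 6


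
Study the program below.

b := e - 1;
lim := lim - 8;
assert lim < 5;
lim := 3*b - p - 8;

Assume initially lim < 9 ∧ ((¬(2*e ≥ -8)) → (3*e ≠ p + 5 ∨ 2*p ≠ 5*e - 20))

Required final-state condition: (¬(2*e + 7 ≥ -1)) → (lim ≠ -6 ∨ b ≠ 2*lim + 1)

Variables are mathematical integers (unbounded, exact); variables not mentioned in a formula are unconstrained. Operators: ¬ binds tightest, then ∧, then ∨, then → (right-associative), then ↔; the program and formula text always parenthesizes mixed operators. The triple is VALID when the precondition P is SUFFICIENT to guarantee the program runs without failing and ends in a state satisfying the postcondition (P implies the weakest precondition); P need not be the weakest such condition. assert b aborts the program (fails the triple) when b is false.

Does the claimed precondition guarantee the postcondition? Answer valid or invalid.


Working backward. After the program, the postcondition (¬(2*e + 7 ≥ -1)) → (lim ≠ -6 ∨ b ≠ 2*lim + 1) must hold; in canonical form it is (¬(2*e ≥ -8)) → (lim ≠ -6 ∨ b ≠ 2*lim + 1).
Before lim := 3*b - p - 8: (¬(2*e ≥ -8)) → (3*b ≠ p + 2 ∨ 2*p ≠ 5*b - 15)
Before assert lim < 5: lim < 5 ∧ ((¬(2*e ≥ -8)) → (3*b ≠ p + 2 ∨ 2*p ≠ 5*b - 15))
Before lim := lim - 8: lim < 13 ∧ ((¬(2*e ≥ -8)) → (3*b ≠ p + 2 ∨ 2*p ≠ 5*b - 15))
Before b := e - 1: lim < 13 ∧ ((¬(2*e ≥ -8)) → (3*e ≠ p + 5 ∨ 2*p ≠ 5*e - 20))
The weakest precondition is lim < 13 ∧ ((¬(2*e ≥ -8)) → (3*e ≠ p + 5 ∨ 2*p ≠ 5*e - 20)).
Check whether lim < 9 ∧ ((¬(2*e ≥ -8)) → (3*e ≠ p + 5 ∨ 2*p ≠ 5*e - 20)) implies it.
Every state satisfying the precondition satisfies the weakest precondition: the implication holds.
Answer: valid


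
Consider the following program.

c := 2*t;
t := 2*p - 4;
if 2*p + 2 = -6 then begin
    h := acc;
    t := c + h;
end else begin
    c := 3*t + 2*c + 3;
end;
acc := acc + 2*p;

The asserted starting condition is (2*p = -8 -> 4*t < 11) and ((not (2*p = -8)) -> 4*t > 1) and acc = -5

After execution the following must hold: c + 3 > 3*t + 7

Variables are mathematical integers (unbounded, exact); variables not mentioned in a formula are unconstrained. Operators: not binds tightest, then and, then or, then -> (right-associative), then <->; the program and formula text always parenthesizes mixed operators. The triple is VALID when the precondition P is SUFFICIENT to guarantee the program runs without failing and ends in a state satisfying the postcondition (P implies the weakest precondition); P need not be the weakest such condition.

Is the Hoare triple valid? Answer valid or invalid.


Working backward. After the program, the postcondition c + 3 > 3*t + 7 must hold; in canonical form it is c > 3*t + 4.
Before acc := acc + 2*p: c > 3*t + 4
Then branch requires 3*acc + 2*c < -4; else branch requires 2*c > 1.
Before the if: (2*p = -8 -> 3*acc + 2*c < -4) and ((not (2*p = -8)) -> 2*c > 1)
Before t := 2*p - 4: (2*p = -8 -> 3*acc + 2*c < -4) and ((not (2*p = -8)) -> 2*c > 1)
Before c := 2*t: (2*p = -8 -> 3*acc + 4*t < -4) and ((not (2*p = -8)) -> 4*t > 1)
The weakest precondition is (2*p = -8 -> 3*acc + 4*t < -4) and ((not (2*p = -8)) -> 4*t > 1).
Check whether (2*p = -8 -> 4*t < 11) and ((not (2*p = -8)) -> 4*t > 1) and acc = -5 implies it.
Every state satisfying the precondition satisfies the weakest precondition: the implication holds.
Answer: valid


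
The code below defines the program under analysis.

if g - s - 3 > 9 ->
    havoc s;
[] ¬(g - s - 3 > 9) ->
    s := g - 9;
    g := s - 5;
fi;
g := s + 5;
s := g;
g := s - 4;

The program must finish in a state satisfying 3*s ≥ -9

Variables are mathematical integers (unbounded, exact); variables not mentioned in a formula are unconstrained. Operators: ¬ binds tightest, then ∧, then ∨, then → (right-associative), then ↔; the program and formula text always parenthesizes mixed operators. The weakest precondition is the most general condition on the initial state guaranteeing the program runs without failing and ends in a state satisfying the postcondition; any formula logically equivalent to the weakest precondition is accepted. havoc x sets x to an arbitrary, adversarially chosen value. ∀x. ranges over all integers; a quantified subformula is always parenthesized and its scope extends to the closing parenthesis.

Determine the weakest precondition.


Working backward. After the program, 3*s ≥ -9 must hold.
Before g := s - 4: 3*s ≥ -9
Before s := g: 3*g ≥ -9
Before g := s + 5: 3*s ≥ -24
Then branch requires ∀s_1. 3*s_1 ≥ -24; else branch requires 3*g ≥ 3.
Before the if: (g > s + 12 → (∀s_1. 3*s_1 ≥ -24)) ∧ ((¬(g > s + 12)) → 3*g ≥ 3)
Answer: WP = (g > s + 12 → (∀s_1. 3*s_1 ≥ -24)) ∧ ((¬(g > s + 12)) → 3*g ≥ 3)


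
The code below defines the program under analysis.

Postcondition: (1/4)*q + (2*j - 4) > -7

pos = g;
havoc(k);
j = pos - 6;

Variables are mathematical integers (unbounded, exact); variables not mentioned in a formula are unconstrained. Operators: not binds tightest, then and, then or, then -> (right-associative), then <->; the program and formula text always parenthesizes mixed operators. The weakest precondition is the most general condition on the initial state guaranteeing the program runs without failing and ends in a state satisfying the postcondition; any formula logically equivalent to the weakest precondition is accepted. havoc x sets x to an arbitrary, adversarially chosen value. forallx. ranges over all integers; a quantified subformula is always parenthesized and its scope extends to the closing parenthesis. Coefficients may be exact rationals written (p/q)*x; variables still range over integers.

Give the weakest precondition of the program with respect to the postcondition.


Working backward. After the program, the postcondition (1/4)*q + (2*j - 4) > -7 must hold; in canonical form it is 2*j + (1/4)*q > -3.
Before j := pos - 6: 2*pos + (1/4)*q > 9
Before havoc k: 2*pos + (1/4)*q > 9
Before pos := g: 2*g + (1/4)*q > 9
Answer: WP = 2*g + (1/4)*q > 9


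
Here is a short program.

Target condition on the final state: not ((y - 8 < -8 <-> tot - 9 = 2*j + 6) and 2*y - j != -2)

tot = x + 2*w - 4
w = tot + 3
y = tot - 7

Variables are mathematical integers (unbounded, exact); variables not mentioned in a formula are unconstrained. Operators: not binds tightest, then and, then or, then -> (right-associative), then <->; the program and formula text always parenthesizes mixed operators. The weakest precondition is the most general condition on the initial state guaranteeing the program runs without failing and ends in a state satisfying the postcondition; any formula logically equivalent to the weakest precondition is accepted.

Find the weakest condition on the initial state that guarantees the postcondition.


Working backward. After the program, the postcondition not ((y - 8 < -8 <-> tot - 9 = 2*j + 6) and 2*y - j != -2) must hold; in canonical form it is not ((y < 0 <-> tot = 2*j + 15) and 2*y != j - 2).
Before y := tot - 7: not ((tot < 7 <-> tot = 2*j + 15) and 2*tot != j + 12)
Before w := tot + 3: not ((tot < 7 <-> tot = 2*j + 15) and 2*tot != j + 12)
Before tot := x + 2*w - 4: not ((2*w + x < 11 <-> 2*w + x = 2*j + 19) and 4*w + 2*x != j + 20)
Answer: WP = not ((2*w + x < 11 <-> 2*w + x = 2*j + 19) and 4*w + 2*x != j + 20)


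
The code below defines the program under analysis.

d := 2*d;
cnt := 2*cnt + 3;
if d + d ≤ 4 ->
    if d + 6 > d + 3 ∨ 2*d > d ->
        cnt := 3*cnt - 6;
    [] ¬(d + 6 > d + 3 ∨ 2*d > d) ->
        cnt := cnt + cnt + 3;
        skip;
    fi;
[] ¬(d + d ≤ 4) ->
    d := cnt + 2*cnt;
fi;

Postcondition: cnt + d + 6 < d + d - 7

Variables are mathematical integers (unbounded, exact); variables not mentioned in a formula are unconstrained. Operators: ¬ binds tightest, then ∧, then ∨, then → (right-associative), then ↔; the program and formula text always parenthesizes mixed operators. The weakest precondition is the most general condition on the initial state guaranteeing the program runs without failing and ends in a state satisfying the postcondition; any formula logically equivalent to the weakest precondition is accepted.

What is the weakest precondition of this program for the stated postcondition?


Working backward. After the program, the postcondition cnt + d + 6 < d + d - 7 must hold; in canonical form it is cnt < d - 13.
Then branch requires 3*cnt < d - 7; else branch requires 2*cnt > 13.
Before the if: (2*d ≤ 4 → 3*cnt < d - 7) ∧ ((¬(2*d ≤ 4)) → 2*cnt > 13)
Before cnt := 2*cnt + 3: (2*d ≤ 4 → 6*cnt < d - 16) ∧ ((¬(2*d ≤ 4)) → 4*cnt > 7)
Before d := 2*d: (4*d ≤ 4 → 6*cnt < 2*d - 16) ∧ ((¬(4*d ≤ 4)) → 4*cnt > 7)
Answer: WP = (4*d ≤ 4 → 6*cnt < 2*d - 16) ∧ ((¬(4*d ≤ 4)) → 4*cnt > 7)


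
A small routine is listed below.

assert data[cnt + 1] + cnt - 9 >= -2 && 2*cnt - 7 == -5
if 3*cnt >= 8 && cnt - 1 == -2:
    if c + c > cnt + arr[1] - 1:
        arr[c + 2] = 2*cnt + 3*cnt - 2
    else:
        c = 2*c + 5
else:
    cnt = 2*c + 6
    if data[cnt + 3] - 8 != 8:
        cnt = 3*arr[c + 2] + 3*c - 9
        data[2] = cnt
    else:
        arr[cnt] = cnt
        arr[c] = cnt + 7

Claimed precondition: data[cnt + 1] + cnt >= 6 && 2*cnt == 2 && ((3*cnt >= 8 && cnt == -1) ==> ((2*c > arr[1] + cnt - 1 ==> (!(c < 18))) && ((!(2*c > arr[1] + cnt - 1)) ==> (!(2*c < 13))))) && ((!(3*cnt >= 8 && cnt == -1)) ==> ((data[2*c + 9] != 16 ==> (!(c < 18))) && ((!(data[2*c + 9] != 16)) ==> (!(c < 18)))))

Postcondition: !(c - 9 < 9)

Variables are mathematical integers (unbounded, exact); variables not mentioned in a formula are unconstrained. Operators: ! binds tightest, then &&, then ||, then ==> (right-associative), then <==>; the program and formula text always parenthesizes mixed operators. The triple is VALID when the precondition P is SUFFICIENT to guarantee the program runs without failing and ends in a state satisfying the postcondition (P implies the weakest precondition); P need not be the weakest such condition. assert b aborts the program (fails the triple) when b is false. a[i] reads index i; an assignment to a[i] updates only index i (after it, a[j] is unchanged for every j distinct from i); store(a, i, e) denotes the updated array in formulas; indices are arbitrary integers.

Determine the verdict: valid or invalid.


Working backward. After the program, the postcondition !(c - 9 < 9) must hold; in canonical form it is !(c < 18).
Then branch requires (2*c > arr[1] + cnt - 1 ==> (!(c < 18))) && ((!(2*c > arr[1] + cnt - 1)) ==> (!(2*c < 13))); else branch requires (data[2*c + 9] != 16 ==> (!(c < 18))) && ((!(data[2*c + 9] != 16)) ==> (!(c < 18))).
Before the if: ((3*cnt >= 8 && cnt == -1) ==> ((2*c > arr[1] + cnt - 1 ==> (!(c < 18))) && ((!(2*c > arr[1] + cnt - 1)) ==> (!(2*c < 13))))) && ((!(3*cnt >= 8 && cnt == -1)) ==> ((data[2*c + 9] != 16 ==> (!(c < 18))) && ((!(data[2*c + 9] != 16)) ==> (!(c < 18)))))
Before assert data[cnt + 1] + cnt - 9 >= -2 && 2*cnt - 7 == -5: data[cnt + 1] + cnt >= 7 && 2*cnt == 2 && ((3*cnt >= 8 && cnt == -1) ==> ((2*c > arr[1] + cnt - 1 ==> (!(c < 18))) && ((!(2*c > arr[1] + cnt - 1)) ==> (!(2*c < 13))))) && ((!(3*cnt >= 8 && cnt == -1)) ==> ((data[2*c + 9] != 16 ==> (!(c < 18))) && ((!(data[2*c + 9] != 16)) ==> (!(c < 18)))))
The weakest precondition is data[cnt + 1] + cnt >= 7 && 2*cnt == 2 && ((3*cnt >= 8 && cnt == -1) ==> ((2*c > arr[1] + cnt - 1 ==> (!(c < 18))) && ((!(2*c > arr[1] + cnt - 1)) ==> (!(2*c < 13))))) && ((!(3*cnt >= 8 && cnt == -1)) ==> ((data[2*c + 9] != 16 ==> (!(c < 18))) && ((!(data[2*c + 9] != 16)) ==> (!(c < 18))))).
Check whether data[cnt + 1] + cnt >= 6 && 2*cnt == 2 && ((3*cnt >= 8 && cnt == -1) ==> ((2*c > arr[1] + cnt - 1 ==> (!(c < 18))) && ((!(2*c > arr[1] + cnt - 1)) ==> (!(2*c < 13))))) && ((!(3*cnt >= 8 && cnt == -1)) ==> ((data[2*c + 9] != 16 ==> (!(c < 18))) && ((!(data[2*c + 9] != 16)) ==> (!(c < 18))))) implies it.
Countermodel: at the initial state arr = {[1] = 0, [2] = 0, [45] = 0, elsewhere 0}, c = 18, cnt = 1, data = {[1] = 4, [2] = 5, [45] = 4, elsewhere 4}, the precondition holds but the weakest precondition fails.
Answer: invalid


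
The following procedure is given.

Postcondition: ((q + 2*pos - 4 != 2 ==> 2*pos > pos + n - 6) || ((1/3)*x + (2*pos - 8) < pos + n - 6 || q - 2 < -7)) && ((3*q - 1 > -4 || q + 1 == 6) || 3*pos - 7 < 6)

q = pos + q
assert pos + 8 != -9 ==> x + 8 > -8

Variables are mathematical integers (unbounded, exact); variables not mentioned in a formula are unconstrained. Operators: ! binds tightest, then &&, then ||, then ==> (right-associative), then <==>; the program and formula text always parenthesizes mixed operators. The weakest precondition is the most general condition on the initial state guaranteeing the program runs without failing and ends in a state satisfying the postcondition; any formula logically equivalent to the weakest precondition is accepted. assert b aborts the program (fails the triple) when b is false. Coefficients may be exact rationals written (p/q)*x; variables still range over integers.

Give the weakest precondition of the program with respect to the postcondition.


Working backward. After the program, the postcondition ((q + 2*pos - 4 != 2 ==> 2*pos > pos + n - 6) || ((1/3)*x + (2*pos - 8) < pos + n - 6 || q - 2 < -7)) && ((3*q - 1 > -4 || q + 1 == 6) || 3*pos - 7 < 6) must hold; in canonical form it is ((2*pos + q != 6 ==> pos > n - 6) || pos + (1/3)*x < n + 2 || q < -5) && (3*q > -3 || q == 5 || 3*pos < 13).
Before assert pos + 8 != -9 ==> x + 8 > -8: (pos != -17 ==> x > -16) && ((2*pos + q != 6 ==> pos > n - 6) || pos + (1/3)*x < n + 2 || q < -5) && (3*q > -3 || q == 5 || 3*pos < 13)
Before q := pos + q: (pos != -17 ==> x > -16) && ((3*pos + q != 6 ==> pos > n - 6) || pos + (1/3)*x < n + 2 || pos + q < -5) && (3*pos + 3*q > -3 || pos + q == 5 || 3*pos < 13)
Answer: WP = (pos != -17 ==> x > -16) && ((3*pos + q != 6 ==> pos > n - 6) || pos + (1/3)*x < n + 2 || pos + q < -5) && (3*pos + 3*q > -3 || pos + q == 5 || 3*pos < 13)
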